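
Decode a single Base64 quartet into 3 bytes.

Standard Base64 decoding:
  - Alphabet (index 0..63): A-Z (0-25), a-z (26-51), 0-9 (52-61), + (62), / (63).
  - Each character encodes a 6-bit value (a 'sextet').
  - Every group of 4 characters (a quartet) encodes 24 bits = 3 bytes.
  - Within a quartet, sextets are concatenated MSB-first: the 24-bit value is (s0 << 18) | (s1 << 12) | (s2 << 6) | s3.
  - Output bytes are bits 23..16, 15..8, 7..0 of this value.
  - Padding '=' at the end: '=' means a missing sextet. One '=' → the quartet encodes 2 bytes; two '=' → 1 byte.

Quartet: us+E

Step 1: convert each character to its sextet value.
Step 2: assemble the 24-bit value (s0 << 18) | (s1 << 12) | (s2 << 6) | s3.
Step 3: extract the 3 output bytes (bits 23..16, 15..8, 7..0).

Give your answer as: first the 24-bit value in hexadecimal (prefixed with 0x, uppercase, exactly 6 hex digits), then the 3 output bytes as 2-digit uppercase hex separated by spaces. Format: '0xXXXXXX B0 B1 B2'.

Sextets: u=46, s=44, +=62, E=4
24-bit: (46<<18) | (44<<12) | (62<<6) | 4
      = 0xB80000 | 0x02C000 | 0x000F80 | 0x000004
      = 0xBACF84
Bytes: (v>>16)&0xFF=BA, (v>>8)&0xFF=CF, v&0xFF=84

Answer: 0xBACF84 BA CF 84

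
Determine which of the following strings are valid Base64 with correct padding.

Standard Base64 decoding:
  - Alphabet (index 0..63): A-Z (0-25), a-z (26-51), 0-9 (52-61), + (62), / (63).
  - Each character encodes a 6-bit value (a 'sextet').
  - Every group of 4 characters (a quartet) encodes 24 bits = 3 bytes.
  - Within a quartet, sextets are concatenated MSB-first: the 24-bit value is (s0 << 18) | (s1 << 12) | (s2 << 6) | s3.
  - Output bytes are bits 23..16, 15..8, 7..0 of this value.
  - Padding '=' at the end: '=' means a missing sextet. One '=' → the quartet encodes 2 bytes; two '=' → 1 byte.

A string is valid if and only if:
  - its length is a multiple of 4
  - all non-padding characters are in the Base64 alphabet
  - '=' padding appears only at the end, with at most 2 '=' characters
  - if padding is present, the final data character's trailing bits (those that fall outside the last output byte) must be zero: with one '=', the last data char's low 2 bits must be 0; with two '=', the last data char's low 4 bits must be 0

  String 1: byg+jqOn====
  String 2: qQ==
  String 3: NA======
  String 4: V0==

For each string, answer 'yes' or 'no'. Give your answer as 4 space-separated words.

String 1: 'byg+jqOn====' → invalid (4 pad chars (max 2))
String 2: 'qQ==' → valid
String 3: 'NA======' → invalid (6 pad chars (max 2))
String 4: 'V0==' → invalid (bad trailing bits)

Answer: no yes no no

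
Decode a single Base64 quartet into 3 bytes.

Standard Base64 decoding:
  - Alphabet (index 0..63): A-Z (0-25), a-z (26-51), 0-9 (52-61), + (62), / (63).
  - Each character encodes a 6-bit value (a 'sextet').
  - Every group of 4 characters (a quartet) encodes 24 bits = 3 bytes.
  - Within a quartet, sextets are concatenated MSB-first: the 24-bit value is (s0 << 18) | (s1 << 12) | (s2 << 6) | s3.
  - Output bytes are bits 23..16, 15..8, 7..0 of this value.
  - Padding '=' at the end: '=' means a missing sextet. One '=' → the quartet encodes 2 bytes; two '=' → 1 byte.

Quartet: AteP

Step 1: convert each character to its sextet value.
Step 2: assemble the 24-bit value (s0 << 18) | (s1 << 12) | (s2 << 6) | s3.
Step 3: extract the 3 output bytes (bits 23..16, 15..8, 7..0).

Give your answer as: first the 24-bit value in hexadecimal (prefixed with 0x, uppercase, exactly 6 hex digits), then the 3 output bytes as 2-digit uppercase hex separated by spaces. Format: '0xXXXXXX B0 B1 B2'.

Answer: 0x02D78F 02 D7 8F

Derivation:
Sextets: A=0, t=45, e=30, P=15
24-bit: (0<<18) | (45<<12) | (30<<6) | 15
      = 0x000000 | 0x02D000 | 0x000780 | 0x00000F
      = 0x02D78F
Bytes: (v>>16)&0xFF=02, (v>>8)&0xFF=D7, v&0xFF=8F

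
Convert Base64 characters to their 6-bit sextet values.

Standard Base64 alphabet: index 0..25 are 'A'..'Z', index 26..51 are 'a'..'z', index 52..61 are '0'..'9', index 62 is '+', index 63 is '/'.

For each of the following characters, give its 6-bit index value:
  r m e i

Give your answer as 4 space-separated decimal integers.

Answer: 43 38 30 34

Derivation:
'r': a..z range, 26 + ord('r') − ord('a') = 43
'm': a..z range, 26 + ord('m') − ord('a') = 38
'e': a..z range, 26 + ord('e') − ord('a') = 30
'i': a..z range, 26 + ord('i') − ord('a') = 34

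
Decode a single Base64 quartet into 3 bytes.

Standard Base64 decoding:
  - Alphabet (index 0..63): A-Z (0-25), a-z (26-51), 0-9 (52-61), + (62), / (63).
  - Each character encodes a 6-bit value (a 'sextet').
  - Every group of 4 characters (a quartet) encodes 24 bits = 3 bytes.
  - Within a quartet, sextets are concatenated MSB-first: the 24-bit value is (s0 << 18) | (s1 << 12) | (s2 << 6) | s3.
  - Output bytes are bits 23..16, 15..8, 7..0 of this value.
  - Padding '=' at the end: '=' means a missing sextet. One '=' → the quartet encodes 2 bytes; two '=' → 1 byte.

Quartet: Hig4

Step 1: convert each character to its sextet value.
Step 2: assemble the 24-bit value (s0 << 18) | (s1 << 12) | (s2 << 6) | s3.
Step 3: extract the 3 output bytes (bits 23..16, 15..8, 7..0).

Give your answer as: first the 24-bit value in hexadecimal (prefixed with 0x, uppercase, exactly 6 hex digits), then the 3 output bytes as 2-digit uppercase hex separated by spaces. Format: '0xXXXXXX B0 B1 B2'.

Sextets: H=7, i=34, g=32, 4=56
24-bit: (7<<18) | (34<<12) | (32<<6) | 56
      = 0x1C0000 | 0x022000 | 0x000800 | 0x000038
      = 0x1E2838
Bytes: (v>>16)&0xFF=1E, (v>>8)&0xFF=28, v&0xFF=38

Answer: 0x1E2838 1E 28 38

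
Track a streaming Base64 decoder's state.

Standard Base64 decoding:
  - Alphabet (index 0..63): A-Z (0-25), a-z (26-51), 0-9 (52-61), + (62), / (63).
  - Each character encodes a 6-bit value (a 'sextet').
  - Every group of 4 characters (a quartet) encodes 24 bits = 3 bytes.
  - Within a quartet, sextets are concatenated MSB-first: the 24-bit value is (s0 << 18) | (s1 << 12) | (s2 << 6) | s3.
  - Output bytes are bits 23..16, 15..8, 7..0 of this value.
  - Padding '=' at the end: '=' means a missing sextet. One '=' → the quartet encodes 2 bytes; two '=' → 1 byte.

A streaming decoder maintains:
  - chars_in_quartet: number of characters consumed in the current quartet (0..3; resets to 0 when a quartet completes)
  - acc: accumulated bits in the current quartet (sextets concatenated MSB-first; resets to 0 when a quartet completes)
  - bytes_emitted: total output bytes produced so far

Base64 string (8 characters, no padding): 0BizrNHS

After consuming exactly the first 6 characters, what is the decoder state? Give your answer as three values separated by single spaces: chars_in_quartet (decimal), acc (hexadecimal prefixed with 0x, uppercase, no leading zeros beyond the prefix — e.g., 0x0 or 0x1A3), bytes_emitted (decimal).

Answer: 2 0xACD 3

Derivation:
After char 0 ('0'=52): chars_in_quartet=1 acc=0x34 bytes_emitted=0
After char 1 ('B'=1): chars_in_quartet=2 acc=0xD01 bytes_emitted=0
After char 2 ('i'=34): chars_in_quartet=3 acc=0x34062 bytes_emitted=0
After char 3 ('z'=51): chars_in_quartet=4 acc=0xD018B3 -> emit D0 18 B3, reset; bytes_emitted=3
After char 4 ('r'=43): chars_in_quartet=1 acc=0x2B bytes_emitted=3
After char 5 ('N'=13): chars_in_quartet=2 acc=0xACD bytes_emitted=3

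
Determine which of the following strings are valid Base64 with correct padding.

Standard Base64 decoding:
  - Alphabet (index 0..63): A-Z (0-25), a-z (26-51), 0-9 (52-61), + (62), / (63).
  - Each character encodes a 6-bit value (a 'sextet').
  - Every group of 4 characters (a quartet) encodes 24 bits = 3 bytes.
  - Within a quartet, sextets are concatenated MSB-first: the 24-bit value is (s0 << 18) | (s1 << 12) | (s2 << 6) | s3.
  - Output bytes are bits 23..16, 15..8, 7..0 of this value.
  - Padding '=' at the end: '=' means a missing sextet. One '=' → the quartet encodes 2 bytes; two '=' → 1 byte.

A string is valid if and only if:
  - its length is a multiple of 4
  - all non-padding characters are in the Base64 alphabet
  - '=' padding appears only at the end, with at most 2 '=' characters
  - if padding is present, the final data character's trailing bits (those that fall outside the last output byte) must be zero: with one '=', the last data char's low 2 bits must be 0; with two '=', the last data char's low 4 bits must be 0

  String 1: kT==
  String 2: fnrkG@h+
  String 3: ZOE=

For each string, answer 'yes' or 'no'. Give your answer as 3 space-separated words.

String 1: 'kT==' → invalid (bad trailing bits)
String 2: 'fnrkG@h+' → invalid (bad char(s): ['@'])
String 3: 'ZOE=' → valid

Answer: no no yes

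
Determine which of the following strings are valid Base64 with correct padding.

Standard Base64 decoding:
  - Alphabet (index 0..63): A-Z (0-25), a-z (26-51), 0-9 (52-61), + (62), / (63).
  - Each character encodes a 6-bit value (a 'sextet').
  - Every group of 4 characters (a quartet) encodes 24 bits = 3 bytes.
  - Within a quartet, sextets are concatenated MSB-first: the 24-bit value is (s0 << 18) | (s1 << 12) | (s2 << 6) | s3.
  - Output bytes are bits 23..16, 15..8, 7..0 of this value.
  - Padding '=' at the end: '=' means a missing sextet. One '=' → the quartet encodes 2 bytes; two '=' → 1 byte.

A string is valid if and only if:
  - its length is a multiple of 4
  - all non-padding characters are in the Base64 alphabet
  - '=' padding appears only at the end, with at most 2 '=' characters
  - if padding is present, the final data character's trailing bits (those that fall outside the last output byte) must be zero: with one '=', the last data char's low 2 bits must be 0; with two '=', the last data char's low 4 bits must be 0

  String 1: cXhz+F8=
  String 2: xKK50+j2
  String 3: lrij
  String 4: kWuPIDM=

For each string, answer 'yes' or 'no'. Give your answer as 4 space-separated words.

Answer: yes yes yes yes

Derivation:
String 1: 'cXhz+F8=' → valid
String 2: 'xKK50+j2' → valid
String 3: 'lrij' → valid
String 4: 'kWuPIDM=' → valid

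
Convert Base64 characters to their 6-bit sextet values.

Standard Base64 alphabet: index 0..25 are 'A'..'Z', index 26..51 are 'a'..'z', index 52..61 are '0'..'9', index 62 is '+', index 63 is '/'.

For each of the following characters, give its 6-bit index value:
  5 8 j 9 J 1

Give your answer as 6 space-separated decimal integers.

Answer: 57 60 35 61 9 53

Derivation:
'5': 0..9 range, 52 + ord('5') − ord('0') = 57
'8': 0..9 range, 52 + ord('8') − ord('0') = 60
'j': a..z range, 26 + ord('j') − ord('a') = 35
'9': 0..9 range, 52 + ord('9') − ord('0') = 61
'J': A..Z range, ord('J') − ord('A') = 9
'1': 0..9 range, 52 + ord('1') − ord('0') = 53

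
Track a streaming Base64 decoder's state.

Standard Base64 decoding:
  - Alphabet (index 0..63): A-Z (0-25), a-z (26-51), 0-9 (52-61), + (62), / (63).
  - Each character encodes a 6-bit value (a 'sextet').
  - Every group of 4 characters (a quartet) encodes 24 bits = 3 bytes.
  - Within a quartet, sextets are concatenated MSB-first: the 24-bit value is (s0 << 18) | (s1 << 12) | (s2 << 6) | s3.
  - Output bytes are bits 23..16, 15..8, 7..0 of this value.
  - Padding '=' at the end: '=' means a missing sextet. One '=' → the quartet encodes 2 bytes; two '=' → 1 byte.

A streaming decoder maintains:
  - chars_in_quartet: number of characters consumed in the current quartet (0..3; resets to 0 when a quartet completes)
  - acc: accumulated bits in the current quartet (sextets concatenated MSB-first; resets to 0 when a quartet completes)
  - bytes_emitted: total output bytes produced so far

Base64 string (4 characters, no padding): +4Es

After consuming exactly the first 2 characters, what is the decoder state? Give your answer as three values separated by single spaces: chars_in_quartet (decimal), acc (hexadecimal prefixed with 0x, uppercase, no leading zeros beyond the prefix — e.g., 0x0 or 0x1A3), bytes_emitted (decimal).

After char 0 ('+'=62): chars_in_quartet=1 acc=0x3E bytes_emitted=0
After char 1 ('4'=56): chars_in_quartet=2 acc=0xFB8 bytes_emitted=0

Answer: 2 0xFB8 0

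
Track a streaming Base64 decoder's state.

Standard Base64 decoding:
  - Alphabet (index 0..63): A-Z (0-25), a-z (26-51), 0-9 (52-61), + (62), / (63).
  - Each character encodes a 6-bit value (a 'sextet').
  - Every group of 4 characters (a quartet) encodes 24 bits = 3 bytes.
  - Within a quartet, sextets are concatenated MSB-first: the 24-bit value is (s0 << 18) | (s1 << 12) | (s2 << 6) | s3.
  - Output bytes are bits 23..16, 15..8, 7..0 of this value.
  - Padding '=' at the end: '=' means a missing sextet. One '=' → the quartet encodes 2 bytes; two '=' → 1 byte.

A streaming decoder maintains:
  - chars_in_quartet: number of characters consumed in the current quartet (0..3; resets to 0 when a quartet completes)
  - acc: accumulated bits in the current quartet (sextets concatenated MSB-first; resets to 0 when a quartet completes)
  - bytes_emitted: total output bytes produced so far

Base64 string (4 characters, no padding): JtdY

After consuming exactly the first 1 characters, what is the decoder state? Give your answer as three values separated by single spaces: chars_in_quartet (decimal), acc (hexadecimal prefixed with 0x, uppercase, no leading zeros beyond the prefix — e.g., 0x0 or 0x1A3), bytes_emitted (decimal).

Answer: 1 0x9 0

Derivation:
After char 0 ('J'=9): chars_in_quartet=1 acc=0x9 bytes_emitted=0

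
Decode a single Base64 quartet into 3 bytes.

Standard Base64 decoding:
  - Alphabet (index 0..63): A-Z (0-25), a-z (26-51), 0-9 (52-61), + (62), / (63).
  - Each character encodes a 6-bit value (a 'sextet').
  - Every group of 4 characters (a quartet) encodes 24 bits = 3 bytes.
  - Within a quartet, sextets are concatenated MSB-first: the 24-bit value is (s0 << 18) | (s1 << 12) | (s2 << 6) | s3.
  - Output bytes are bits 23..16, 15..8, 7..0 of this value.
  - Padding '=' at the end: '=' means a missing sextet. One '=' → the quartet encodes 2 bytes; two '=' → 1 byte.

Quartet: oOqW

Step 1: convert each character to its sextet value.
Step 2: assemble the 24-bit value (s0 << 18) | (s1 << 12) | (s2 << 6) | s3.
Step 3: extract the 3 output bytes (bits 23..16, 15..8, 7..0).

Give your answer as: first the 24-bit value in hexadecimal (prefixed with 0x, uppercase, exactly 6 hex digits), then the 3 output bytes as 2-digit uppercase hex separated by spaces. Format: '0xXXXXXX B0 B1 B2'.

Answer: 0xA0EA96 A0 EA 96

Derivation:
Sextets: o=40, O=14, q=42, W=22
24-bit: (40<<18) | (14<<12) | (42<<6) | 22
      = 0xA00000 | 0x00E000 | 0x000A80 | 0x000016
      = 0xA0EA96
Bytes: (v>>16)&0xFF=A0, (v>>8)&0xFF=EA, v&0xFF=96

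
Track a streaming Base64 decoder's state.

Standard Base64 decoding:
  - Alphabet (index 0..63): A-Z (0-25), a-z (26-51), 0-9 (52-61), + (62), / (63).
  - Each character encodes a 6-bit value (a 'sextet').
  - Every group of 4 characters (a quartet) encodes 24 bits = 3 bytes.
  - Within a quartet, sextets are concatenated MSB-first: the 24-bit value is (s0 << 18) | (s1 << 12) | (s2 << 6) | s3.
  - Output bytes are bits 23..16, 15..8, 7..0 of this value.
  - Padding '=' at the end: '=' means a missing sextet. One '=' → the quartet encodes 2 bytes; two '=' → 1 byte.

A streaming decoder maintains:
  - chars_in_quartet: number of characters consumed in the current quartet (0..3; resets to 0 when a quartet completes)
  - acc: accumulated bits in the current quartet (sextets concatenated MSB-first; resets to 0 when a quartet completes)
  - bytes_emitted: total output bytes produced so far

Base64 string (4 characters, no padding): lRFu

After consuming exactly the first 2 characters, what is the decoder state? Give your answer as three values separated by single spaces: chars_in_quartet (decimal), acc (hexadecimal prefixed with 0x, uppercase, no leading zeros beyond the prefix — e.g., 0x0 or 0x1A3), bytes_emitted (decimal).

After char 0 ('l'=37): chars_in_quartet=1 acc=0x25 bytes_emitted=0
After char 1 ('R'=17): chars_in_quartet=2 acc=0x951 bytes_emitted=0

Answer: 2 0x951 0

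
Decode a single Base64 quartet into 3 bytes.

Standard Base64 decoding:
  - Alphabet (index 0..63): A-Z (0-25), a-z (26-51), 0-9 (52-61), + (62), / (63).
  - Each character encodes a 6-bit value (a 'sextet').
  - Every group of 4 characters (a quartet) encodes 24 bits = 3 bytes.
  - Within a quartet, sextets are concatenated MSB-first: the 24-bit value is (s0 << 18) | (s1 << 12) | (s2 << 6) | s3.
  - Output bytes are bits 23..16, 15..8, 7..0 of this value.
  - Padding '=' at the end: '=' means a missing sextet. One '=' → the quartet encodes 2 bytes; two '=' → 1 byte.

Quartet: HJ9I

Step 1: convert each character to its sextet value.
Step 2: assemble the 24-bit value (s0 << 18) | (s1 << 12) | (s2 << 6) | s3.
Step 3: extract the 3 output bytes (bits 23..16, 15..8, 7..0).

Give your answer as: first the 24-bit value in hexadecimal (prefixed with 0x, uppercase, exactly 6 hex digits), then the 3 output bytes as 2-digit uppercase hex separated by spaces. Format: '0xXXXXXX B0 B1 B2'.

Answer: 0x1C9F48 1C 9F 48

Derivation:
Sextets: H=7, J=9, 9=61, I=8
24-bit: (7<<18) | (9<<12) | (61<<6) | 8
      = 0x1C0000 | 0x009000 | 0x000F40 | 0x000008
      = 0x1C9F48
Bytes: (v>>16)&0xFF=1C, (v>>8)&0xFF=9F, v&0xFF=48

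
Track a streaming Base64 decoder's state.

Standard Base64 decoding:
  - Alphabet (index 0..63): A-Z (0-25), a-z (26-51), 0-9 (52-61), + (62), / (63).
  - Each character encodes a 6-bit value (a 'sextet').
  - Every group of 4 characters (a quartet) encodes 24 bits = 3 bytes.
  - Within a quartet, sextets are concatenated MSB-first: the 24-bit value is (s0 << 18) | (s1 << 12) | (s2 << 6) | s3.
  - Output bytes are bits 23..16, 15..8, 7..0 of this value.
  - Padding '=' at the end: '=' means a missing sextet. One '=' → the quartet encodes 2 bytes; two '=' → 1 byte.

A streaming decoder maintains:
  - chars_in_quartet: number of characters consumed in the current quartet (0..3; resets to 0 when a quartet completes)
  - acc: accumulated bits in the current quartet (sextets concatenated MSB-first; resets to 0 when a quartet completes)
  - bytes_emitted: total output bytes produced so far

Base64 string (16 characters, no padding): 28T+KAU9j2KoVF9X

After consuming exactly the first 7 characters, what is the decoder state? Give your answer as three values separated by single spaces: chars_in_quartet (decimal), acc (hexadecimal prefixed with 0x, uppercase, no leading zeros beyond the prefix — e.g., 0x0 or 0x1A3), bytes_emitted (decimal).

Answer: 3 0xA014 3

Derivation:
After char 0 ('2'=54): chars_in_quartet=1 acc=0x36 bytes_emitted=0
After char 1 ('8'=60): chars_in_quartet=2 acc=0xDBC bytes_emitted=0
After char 2 ('T'=19): chars_in_quartet=3 acc=0x36F13 bytes_emitted=0
After char 3 ('+'=62): chars_in_quartet=4 acc=0xDBC4FE -> emit DB C4 FE, reset; bytes_emitted=3
After char 4 ('K'=10): chars_in_quartet=1 acc=0xA bytes_emitted=3
After char 5 ('A'=0): chars_in_quartet=2 acc=0x280 bytes_emitted=3
After char 6 ('U'=20): chars_in_quartet=3 acc=0xA014 bytes_emitted=3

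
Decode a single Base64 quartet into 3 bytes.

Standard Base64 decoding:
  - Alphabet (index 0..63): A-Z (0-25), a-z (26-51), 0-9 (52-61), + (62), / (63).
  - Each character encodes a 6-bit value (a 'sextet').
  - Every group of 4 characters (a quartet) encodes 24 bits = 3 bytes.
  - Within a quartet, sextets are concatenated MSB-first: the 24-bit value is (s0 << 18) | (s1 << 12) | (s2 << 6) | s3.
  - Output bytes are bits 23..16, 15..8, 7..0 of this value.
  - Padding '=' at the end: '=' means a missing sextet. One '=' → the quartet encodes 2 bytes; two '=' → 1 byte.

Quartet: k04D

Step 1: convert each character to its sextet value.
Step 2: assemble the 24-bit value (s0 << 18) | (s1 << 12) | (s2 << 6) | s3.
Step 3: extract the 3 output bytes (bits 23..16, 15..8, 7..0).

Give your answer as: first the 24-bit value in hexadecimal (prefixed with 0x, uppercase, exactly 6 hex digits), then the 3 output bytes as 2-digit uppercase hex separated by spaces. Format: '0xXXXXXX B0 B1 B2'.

Sextets: k=36, 0=52, 4=56, D=3
24-bit: (36<<18) | (52<<12) | (56<<6) | 3
      = 0x900000 | 0x034000 | 0x000E00 | 0x000003
      = 0x934E03
Bytes: (v>>16)&0xFF=93, (v>>8)&0xFF=4E, v&0xFF=03

Answer: 0x934E03 93 4E 03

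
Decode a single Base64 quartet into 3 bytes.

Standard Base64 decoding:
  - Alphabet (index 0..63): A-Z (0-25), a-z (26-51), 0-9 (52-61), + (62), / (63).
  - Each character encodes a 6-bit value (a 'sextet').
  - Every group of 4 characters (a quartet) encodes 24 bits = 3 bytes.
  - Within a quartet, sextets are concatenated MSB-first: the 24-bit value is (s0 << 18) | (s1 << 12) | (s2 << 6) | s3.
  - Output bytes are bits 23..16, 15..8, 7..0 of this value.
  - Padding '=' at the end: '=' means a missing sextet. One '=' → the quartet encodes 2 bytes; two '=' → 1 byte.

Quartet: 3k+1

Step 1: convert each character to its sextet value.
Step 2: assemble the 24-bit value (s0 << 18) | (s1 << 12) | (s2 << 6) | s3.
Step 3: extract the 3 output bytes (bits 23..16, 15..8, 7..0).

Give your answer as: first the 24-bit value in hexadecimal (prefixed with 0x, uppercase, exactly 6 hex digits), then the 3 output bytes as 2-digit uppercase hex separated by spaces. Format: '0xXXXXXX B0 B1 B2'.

Sextets: 3=55, k=36, +=62, 1=53
24-bit: (55<<18) | (36<<12) | (62<<6) | 53
      = 0xDC0000 | 0x024000 | 0x000F80 | 0x000035
      = 0xDE4FB5
Bytes: (v>>16)&0xFF=DE, (v>>8)&0xFF=4F, v&0xFF=B5

Answer: 0xDE4FB5 DE 4F B5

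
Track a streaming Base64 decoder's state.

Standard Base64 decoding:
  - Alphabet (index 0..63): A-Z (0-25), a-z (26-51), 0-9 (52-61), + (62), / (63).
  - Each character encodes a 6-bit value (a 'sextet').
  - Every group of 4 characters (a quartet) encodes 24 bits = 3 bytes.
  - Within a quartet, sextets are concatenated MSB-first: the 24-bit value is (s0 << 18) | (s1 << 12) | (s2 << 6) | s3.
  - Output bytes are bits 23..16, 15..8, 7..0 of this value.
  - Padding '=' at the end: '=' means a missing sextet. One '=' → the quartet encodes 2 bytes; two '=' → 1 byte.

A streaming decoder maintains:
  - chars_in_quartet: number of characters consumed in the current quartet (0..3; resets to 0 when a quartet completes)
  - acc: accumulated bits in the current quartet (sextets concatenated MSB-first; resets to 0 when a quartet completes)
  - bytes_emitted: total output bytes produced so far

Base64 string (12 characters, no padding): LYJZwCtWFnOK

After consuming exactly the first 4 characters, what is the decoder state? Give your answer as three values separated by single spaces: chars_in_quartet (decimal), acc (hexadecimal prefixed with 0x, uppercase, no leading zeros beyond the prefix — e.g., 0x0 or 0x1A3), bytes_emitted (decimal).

Answer: 0 0x0 3

Derivation:
After char 0 ('L'=11): chars_in_quartet=1 acc=0xB bytes_emitted=0
After char 1 ('Y'=24): chars_in_quartet=2 acc=0x2D8 bytes_emitted=0
After char 2 ('J'=9): chars_in_quartet=3 acc=0xB609 bytes_emitted=0
After char 3 ('Z'=25): chars_in_quartet=4 acc=0x2D8259 -> emit 2D 82 59, reset; bytes_emitted=3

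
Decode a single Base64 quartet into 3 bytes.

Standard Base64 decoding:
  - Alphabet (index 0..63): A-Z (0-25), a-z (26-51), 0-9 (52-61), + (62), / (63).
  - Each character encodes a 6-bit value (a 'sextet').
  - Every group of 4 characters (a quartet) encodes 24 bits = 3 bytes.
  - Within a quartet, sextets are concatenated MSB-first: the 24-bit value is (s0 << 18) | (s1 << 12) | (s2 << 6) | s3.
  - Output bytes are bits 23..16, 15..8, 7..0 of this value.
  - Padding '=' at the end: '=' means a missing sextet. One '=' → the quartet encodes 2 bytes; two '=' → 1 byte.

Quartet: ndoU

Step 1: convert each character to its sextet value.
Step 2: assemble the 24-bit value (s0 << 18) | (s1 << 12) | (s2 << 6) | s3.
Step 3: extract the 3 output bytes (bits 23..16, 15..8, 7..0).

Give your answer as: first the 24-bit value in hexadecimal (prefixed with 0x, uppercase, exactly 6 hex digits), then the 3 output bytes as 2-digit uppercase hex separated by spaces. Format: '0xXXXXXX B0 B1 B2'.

Sextets: n=39, d=29, o=40, U=20
24-bit: (39<<18) | (29<<12) | (40<<6) | 20
      = 0x9C0000 | 0x01D000 | 0x000A00 | 0x000014
      = 0x9DDA14
Bytes: (v>>16)&0xFF=9D, (v>>8)&0xFF=DA, v&0xFF=14

Answer: 0x9DDA14 9D DA 14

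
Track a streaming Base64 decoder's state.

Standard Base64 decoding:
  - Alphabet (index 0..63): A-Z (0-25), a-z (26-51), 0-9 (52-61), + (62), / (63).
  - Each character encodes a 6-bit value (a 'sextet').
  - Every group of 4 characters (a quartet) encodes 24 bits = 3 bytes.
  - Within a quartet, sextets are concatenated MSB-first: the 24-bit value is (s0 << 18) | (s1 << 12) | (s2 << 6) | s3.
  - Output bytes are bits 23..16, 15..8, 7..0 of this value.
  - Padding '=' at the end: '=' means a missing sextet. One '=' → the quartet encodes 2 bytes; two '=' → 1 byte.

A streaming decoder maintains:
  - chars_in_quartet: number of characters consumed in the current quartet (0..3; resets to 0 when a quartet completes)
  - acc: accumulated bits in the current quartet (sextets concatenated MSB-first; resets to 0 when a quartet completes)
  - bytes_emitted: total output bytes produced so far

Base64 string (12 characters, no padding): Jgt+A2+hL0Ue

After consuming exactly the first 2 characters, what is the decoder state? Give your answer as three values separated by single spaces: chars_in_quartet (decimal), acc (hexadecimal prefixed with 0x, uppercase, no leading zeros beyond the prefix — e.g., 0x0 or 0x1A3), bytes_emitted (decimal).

Answer: 2 0x260 0

Derivation:
After char 0 ('J'=9): chars_in_quartet=1 acc=0x9 bytes_emitted=0
After char 1 ('g'=32): chars_in_quartet=2 acc=0x260 bytes_emitted=0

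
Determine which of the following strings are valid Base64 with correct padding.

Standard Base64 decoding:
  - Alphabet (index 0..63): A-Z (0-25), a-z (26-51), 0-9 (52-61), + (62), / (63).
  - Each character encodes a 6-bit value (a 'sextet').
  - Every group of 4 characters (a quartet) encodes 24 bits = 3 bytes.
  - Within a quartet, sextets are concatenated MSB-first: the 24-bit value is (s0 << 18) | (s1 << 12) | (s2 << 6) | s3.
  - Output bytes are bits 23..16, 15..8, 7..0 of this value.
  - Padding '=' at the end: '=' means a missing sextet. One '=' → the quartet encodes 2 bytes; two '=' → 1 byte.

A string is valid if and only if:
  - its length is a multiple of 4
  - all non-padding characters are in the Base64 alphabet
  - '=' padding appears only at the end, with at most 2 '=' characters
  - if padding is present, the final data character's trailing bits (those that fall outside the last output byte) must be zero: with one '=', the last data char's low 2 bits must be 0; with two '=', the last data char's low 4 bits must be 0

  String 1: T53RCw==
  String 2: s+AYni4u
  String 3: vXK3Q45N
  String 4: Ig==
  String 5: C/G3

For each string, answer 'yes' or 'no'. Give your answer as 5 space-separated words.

Answer: yes yes yes yes yes

Derivation:
String 1: 'T53RCw==' → valid
String 2: 's+AYni4u' → valid
String 3: 'vXK3Q45N' → valid
String 4: 'Ig==' → valid
String 5: 'C/G3' → valid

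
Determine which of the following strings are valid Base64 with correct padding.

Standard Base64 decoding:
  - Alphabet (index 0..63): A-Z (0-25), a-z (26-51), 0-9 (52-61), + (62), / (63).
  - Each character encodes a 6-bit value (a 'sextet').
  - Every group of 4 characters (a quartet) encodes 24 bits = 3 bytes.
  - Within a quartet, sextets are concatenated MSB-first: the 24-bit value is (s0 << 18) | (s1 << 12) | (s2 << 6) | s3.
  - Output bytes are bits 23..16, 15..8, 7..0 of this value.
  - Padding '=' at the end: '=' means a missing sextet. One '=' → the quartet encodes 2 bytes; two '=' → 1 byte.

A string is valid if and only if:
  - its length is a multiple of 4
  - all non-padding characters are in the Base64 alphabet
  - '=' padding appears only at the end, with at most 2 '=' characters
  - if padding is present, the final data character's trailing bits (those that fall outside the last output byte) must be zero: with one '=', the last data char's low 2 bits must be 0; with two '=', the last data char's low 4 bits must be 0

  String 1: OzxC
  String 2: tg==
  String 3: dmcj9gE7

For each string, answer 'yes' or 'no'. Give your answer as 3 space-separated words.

Answer: yes yes yes

Derivation:
String 1: 'OzxC' → valid
String 2: 'tg==' → valid
String 3: 'dmcj9gE7' → valid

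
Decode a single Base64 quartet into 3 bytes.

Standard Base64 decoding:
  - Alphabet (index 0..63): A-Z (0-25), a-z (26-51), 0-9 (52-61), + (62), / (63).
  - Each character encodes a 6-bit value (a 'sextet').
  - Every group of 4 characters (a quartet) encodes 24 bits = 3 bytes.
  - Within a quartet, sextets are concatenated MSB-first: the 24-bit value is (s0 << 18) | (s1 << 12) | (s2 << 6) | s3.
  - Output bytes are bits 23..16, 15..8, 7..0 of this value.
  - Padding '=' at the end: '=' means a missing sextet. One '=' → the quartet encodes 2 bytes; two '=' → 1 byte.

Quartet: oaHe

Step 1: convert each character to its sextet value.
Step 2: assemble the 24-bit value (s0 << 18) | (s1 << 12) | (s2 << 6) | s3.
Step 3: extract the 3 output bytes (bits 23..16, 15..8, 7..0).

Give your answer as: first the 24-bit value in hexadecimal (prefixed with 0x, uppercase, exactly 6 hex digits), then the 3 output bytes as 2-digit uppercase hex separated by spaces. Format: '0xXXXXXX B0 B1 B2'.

Answer: 0xA1A1DE A1 A1 DE

Derivation:
Sextets: o=40, a=26, H=7, e=30
24-bit: (40<<18) | (26<<12) | (7<<6) | 30
      = 0xA00000 | 0x01A000 | 0x0001C0 | 0x00001E
      = 0xA1A1DE
Bytes: (v>>16)&0xFF=A1, (v>>8)&0xFF=A1, v&0xFF=DE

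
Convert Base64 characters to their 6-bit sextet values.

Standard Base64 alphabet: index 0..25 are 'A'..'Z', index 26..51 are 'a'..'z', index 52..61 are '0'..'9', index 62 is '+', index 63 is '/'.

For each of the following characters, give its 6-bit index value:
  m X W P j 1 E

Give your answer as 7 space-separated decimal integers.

'm': a..z range, 26 + ord('m') − ord('a') = 38
'X': A..Z range, ord('X') − ord('A') = 23
'W': A..Z range, ord('W') − ord('A') = 22
'P': A..Z range, ord('P') − ord('A') = 15
'j': a..z range, 26 + ord('j') − ord('a') = 35
'1': 0..9 range, 52 + ord('1') − ord('0') = 53
'E': A..Z range, ord('E') − ord('A') = 4

Answer: 38 23 22 15 35 53 4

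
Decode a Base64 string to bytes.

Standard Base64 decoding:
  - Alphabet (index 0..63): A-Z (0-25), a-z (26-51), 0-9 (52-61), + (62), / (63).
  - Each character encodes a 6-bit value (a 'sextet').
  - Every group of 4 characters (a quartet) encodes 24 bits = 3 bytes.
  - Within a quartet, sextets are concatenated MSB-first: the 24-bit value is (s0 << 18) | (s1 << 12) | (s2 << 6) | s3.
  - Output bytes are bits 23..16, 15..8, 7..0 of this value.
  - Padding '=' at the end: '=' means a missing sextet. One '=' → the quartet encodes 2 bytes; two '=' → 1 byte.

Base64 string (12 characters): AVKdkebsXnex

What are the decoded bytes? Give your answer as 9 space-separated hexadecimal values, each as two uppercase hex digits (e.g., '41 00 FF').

After char 0 ('A'=0): chars_in_quartet=1 acc=0x0 bytes_emitted=0
After char 1 ('V'=21): chars_in_quartet=2 acc=0x15 bytes_emitted=0
After char 2 ('K'=10): chars_in_quartet=3 acc=0x54A bytes_emitted=0
After char 3 ('d'=29): chars_in_quartet=4 acc=0x1529D -> emit 01 52 9D, reset; bytes_emitted=3
After char 4 ('k'=36): chars_in_quartet=1 acc=0x24 bytes_emitted=3
After char 5 ('e'=30): chars_in_quartet=2 acc=0x91E bytes_emitted=3
After char 6 ('b'=27): chars_in_quartet=3 acc=0x2479B bytes_emitted=3
After char 7 ('s'=44): chars_in_quartet=4 acc=0x91E6EC -> emit 91 E6 EC, reset; bytes_emitted=6
After char 8 ('X'=23): chars_in_quartet=1 acc=0x17 bytes_emitted=6
After char 9 ('n'=39): chars_in_quartet=2 acc=0x5E7 bytes_emitted=6
After char 10 ('e'=30): chars_in_quartet=3 acc=0x179DE bytes_emitted=6
After char 11 ('x'=49): chars_in_quartet=4 acc=0x5E77B1 -> emit 5E 77 B1, reset; bytes_emitted=9

Answer: 01 52 9D 91 E6 EC 5E 77 B1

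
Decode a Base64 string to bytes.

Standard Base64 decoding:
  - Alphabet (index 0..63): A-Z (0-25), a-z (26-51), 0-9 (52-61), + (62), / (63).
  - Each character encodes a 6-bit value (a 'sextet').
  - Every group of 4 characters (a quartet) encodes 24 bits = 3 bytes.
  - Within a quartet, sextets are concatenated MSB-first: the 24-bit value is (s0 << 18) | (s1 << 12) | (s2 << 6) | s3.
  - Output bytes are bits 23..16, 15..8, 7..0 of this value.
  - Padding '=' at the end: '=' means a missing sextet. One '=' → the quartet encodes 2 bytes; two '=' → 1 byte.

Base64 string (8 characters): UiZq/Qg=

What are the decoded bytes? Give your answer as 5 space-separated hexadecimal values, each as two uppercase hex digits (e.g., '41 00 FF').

Answer: 52 26 6A FD 08

Derivation:
After char 0 ('U'=20): chars_in_quartet=1 acc=0x14 bytes_emitted=0
After char 1 ('i'=34): chars_in_quartet=2 acc=0x522 bytes_emitted=0
After char 2 ('Z'=25): chars_in_quartet=3 acc=0x14899 bytes_emitted=0
After char 3 ('q'=42): chars_in_quartet=4 acc=0x52266A -> emit 52 26 6A, reset; bytes_emitted=3
After char 4 ('/'=63): chars_in_quartet=1 acc=0x3F bytes_emitted=3
After char 5 ('Q'=16): chars_in_quartet=2 acc=0xFD0 bytes_emitted=3
After char 6 ('g'=32): chars_in_quartet=3 acc=0x3F420 bytes_emitted=3
Padding '=': partial quartet acc=0x3F420 -> emit FD 08; bytes_emitted=5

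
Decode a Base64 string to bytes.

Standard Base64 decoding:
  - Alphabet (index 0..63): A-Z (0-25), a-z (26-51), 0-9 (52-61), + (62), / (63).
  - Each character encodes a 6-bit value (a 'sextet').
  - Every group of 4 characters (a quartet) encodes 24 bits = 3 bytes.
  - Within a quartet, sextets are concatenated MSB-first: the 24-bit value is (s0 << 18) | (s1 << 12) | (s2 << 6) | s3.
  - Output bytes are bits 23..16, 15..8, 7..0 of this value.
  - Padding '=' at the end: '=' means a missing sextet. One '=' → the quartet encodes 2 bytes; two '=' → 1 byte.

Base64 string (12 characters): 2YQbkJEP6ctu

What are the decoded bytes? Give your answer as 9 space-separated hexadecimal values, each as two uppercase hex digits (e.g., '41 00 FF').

After char 0 ('2'=54): chars_in_quartet=1 acc=0x36 bytes_emitted=0
After char 1 ('Y'=24): chars_in_quartet=2 acc=0xD98 bytes_emitted=0
After char 2 ('Q'=16): chars_in_quartet=3 acc=0x36610 bytes_emitted=0
After char 3 ('b'=27): chars_in_quartet=4 acc=0xD9841B -> emit D9 84 1B, reset; bytes_emitted=3
After char 4 ('k'=36): chars_in_quartet=1 acc=0x24 bytes_emitted=3
After char 5 ('J'=9): chars_in_quartet=2 acc=0x909 bytes_emitted=3
After char 6 ('E'=4): chars_in_quartet=3 acc=0x24244 bytes_emitted=3
After char 7 ('P'=15): chars_in_quartet=4 acc=0x90910F -> emit 90 91 0F, reset; bytes_emitted=6
After char 8 ('6'=58): chars_in_quartet=1 acc=0x3A bytes_emitted=6
After char 9 ('c'=28): chars_in_quartet=2 acc=0xE9C bytes_emitted=6
After char 10 ('t'=45): chars_in_quartet=3 acc=0x3A72D bytes_emitted=6
After char 11 ('u'=46): chars_in_quartet=4 acc=0xE9CB6E -> emit E9 CB 6E, reset; bytes_emitted=9

Answer: D9 84 1B 90 91 0F E9 CB 6E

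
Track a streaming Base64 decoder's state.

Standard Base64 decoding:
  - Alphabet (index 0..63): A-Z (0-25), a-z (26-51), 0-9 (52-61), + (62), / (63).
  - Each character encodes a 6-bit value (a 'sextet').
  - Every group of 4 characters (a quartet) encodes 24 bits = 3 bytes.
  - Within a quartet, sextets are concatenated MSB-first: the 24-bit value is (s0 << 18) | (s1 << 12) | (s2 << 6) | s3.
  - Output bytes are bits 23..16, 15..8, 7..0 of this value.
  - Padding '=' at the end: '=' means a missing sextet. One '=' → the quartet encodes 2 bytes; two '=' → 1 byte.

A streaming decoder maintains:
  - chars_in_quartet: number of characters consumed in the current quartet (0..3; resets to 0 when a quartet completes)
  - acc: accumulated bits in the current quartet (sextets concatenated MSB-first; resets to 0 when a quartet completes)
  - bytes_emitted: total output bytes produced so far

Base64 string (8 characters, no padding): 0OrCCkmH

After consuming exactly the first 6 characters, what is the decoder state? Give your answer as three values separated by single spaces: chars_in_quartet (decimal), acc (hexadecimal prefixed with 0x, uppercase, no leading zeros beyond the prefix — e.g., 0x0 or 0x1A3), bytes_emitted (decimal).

Answer: 2 0xA4 3

Derivation:
After char 0 ('0'=52): chars_in_quartet=1 acc=0x34 bytes_emitted=0
After char 1 ('O'=14): chars_in_quartet=2 acc=0xD0E bytes_emitted=0
After char 2 ('r'=43): chars_in_quartet=3 acc=0x343AB bytes_emitted=0
After char 3 ('C'=2): chars_in_quartet=4 acc=0xD0EAC2 -> emit D0 EA C2, reset; bytes_emitted=3
After char 4 ('C'=2): chars_in_quartet=1 acc=0x2 bytes_emitted=3
After char 5 ('k'=36): chars_in_quartet=2 acc=0xA4 bytes_emitted=3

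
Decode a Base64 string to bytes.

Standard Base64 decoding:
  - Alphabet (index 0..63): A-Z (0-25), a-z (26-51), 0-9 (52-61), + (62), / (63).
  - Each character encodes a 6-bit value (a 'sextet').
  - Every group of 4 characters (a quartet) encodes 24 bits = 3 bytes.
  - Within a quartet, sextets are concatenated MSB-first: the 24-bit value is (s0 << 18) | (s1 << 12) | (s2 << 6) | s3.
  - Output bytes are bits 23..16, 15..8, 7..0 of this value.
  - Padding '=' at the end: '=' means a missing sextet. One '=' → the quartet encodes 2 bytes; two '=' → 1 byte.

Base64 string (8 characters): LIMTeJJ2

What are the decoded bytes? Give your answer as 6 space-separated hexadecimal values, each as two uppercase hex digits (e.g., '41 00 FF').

After char 0 ('L'=11): chars_in_quartet=1 acc=0xB bytes_emitted=0
After char 1 ('I'=8): chars_in_quartet=2 acc=0x2C8 bytes_emitted=0
After char 2 ('M'=12): chars_in_quartet=3 acc=0xB20C bytes_emitted=0
After char 3 ('T'=19): chars_in_quartet=4 acc=0x2C8313 -> emit 2C 83 13, reset; bytes_emitted=3
After char 4 ('e'=30): chars_in_quartet=1 acc=0x1E bytes_emitted=3
After char 5 ('J'=9): chars_in_quartet=2 acc=0x789 bytes_emitted=3
After char 6 ('J'=9): chars_in_quartet=3 acc=0x1E249 bytes_emitted=3
After char 7 ('2'=54): chars_in_quartet=4 acc=0x789276 -> emit 78 92 76, reset; bytes_emitted=6

Answer: 2C 83 13 78 92 76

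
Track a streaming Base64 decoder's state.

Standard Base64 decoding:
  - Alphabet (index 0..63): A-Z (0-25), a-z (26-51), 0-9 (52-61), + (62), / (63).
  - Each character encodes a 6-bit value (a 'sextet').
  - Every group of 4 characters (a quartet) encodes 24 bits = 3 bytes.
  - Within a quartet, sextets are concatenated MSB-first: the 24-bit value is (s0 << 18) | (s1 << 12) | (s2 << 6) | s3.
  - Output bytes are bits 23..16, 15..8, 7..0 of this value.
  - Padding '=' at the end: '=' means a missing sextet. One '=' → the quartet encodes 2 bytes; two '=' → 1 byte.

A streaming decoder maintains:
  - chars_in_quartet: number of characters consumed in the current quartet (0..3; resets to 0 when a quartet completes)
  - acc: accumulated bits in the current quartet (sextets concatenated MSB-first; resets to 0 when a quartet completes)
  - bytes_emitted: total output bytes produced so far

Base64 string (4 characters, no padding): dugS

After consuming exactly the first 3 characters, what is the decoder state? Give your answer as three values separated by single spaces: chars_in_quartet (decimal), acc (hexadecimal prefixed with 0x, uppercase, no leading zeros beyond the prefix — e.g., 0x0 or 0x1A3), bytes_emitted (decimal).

Answer: 3 0x1DBA0 0

Derivation:
After char 0 ('d'=29): chars_in_quartet=1 acc=0x1D bytes_emitted=0
After char 1 ('u'=46): chars_in_quartet=2 acc=0x76E bytes_emitted=0
After char 2 ('g'=32): chars_in_quartet=3 acc=0x1DBA0 bytes_emitted=0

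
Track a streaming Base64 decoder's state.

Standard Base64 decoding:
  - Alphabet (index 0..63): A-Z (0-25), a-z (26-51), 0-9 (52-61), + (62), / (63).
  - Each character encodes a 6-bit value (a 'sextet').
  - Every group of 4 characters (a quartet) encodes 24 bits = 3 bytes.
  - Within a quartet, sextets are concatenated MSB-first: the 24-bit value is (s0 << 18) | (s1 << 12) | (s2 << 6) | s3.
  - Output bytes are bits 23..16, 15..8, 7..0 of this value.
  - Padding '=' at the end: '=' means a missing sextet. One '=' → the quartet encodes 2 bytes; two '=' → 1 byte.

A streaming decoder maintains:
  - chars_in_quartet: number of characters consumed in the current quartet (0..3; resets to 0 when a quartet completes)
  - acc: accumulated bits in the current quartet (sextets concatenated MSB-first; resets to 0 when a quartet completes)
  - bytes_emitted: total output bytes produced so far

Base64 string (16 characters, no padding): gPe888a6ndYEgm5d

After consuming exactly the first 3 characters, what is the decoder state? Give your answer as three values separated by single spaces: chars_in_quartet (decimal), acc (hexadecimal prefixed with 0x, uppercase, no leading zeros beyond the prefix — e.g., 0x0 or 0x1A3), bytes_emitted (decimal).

Answer: 3 0x203DE 0

Derivation:
After char 0 ('g'=32): chars_in_quartet=1 acc=0x20 bytes_emitted=0
After char 1 ('P'=15): chars_in_quartet=2 acc=0x80F bytes_emitted=0
After char 2 ('e'=30): chars_in_quartet=3 acc=0x203DE bytes_emitted=0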